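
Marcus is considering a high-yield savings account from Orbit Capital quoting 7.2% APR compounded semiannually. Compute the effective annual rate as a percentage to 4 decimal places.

7.3296%

EAR = (1 + 0.072/2)^2 − 1.
= 1.073296 − 1 = 7.3296%.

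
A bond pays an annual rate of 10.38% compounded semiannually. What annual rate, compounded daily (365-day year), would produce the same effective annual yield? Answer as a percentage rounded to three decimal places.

10.121%

EAR = (1 + 0.1038/2)^2 − 1 = 0.106494.
Solve (1 + r/365)^365 = 1.106494: r/365 = 1.106494^(1/365) − 1 = 0.000277, so r = 0.101210 = 10.121%.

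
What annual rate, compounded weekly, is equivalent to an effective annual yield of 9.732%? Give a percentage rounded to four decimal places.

(1 + r/52)^52 − 1 = 0.09732, so 1 + r/52 = 1.09732^(1/52).
r/52 = 0.001788, so r = 0.092954 = 9.2954%.

9.2954%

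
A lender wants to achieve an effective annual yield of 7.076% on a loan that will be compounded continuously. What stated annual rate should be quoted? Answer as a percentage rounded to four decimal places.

6.8369%

Continuous: nominal r satisfies e^r − 1 = 0.07076.
r = ln(1 + 0.07076) = ln(1.07076) = 0.068369 = 6.8369%.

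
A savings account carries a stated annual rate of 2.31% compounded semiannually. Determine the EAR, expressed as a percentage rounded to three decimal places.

2.323%

EAR = (1 + 0.0231/2)^2 − 1.
= (1 + 0.011550)^2 − 1 = 1.023233 − 1 = 2.323%.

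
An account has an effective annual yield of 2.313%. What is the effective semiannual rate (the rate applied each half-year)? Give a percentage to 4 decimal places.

1.1499%

The per-half-year rate i satisfies (1 + i)^2 = 1 + 0.02313.
i = 1.02313^(1/2) − 1 = 0.0114989 = 1.1499%.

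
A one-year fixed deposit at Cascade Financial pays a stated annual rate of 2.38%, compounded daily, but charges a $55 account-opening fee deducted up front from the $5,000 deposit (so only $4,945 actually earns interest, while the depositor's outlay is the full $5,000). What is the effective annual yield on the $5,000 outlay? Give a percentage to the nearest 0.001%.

1.282%

Value after one year: 4,945 × (1 + 0.0238/365)^365 = 4,945 × 1.024085 = $5,064.10.
Effective yield on the $5,000 outlay: 5,064.10 / 5,000 − 1 = 0.012820 = 1.282%.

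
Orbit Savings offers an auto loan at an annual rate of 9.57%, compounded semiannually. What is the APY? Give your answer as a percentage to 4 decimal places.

EAR = (1 + 0.0957/2)^2 − 1.
= 1.097990 − 1 = 9.7990%.

9.7990%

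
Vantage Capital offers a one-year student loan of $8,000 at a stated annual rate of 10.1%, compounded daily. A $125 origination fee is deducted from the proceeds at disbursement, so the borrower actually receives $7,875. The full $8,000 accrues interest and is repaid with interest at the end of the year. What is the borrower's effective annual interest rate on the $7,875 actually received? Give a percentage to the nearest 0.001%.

12.382%

Amount owed after one year: 8,000 × (1 + 0.101/365)^365 = 8,000 × 1.106261 = $8,850.09.
Effective rate on net proceeds: 8,850.09 / 7,875 − 1 = 0.123821 = 12.382%.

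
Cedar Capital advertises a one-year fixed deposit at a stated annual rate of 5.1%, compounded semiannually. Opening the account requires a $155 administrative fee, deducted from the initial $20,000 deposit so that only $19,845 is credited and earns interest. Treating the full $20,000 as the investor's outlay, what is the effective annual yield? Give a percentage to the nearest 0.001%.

4.350%

Value after one year: 19,845 × (1 + 0.051/2)^2 = 19,845 × 1.051650 = $20,870.00.
Effective yield on the $20,000 outlay: 20,870.00 / 20,000 − 1 = 0.043500 = 4.350%.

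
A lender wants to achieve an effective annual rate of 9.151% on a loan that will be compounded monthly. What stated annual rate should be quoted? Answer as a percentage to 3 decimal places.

(1 + r/12)^12 − 1 = 0.09151, so 1 + r/12 = 1.09151^(1/12).
r/12 = 0.007324, so r = 0.087882 = 8.788%.

8.788%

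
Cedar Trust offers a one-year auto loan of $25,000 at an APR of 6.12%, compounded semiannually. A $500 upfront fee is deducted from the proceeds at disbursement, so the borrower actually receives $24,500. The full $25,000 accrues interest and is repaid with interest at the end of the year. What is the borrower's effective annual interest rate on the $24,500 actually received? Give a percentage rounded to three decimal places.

Amount owed after one year: 25,000 × (1 + 0.0612/2)^2 = 25,000 × 1.062136 = $26,553.41.
Effective rate on net proceeds: 26,553.41 / 24,500 − 1 = 0.083813 = 8.381%.

8.381%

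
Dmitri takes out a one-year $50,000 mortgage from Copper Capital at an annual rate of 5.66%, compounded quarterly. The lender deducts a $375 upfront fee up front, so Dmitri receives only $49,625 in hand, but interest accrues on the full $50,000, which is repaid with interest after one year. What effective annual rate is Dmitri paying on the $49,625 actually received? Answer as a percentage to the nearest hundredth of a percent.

Amount owed after one year: 50,000 × (1 + 0.0566/4)^4 = 50,000 × 1.057813 = $52,890.64.
Effective rate on net proceeds: 52,890.64 / 49,625 − 1 = 0.065806 = 6.58%.

6.58%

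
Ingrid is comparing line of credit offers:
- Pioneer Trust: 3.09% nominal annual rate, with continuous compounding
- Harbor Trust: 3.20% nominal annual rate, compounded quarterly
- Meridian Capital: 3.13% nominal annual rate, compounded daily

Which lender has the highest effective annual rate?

Pioneer Trust: e^0.0309 − 1 = 3.138%
Harbor Trust: (1 + 0.0320/4)^4 − 1 = 3.239%
Meridian Capital: (1 + 0.0313/365)^365 − 1 = 3.179%
The highest effective annual rate is Harbor Trust at 3.239%.

Harbor Trust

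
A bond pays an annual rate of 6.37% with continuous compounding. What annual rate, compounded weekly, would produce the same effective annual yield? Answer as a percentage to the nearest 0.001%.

6.374%

EAR under continuous compounding: e^0.0637 − 1 = 0.065773.
Solve (1 + r/52)^52 = 1.065773: r/52 = 1.065773^(1/52) − 1 = 0.001226, so r = 0.063739 = 6.374%.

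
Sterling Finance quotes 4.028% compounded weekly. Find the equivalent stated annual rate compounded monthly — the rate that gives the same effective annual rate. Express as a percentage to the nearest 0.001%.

4.033%

EAR = (1 + 0.04028/52)^52 − 1 = 0.041086.
Solve (1 + r/12)^12 = 1.041086: r/12 = 1.041086^(1/12) − 1 = 0.003361, so r = 0.040332 = 4.033%.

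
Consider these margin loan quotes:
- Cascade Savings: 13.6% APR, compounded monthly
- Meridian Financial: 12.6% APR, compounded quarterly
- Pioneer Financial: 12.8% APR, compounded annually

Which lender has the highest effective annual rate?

Cascade Savings: (1 + 0.136/12)^12 − 1 = 14.481%
Meridian Financial: (1 + 0.126/4)^4 − 1 = 13.208%
Pioneer Financial: compounded annually, EAR = 12.800%
The highest effective annual rate is Cascade Savings at 14.481%.

Cascade Savings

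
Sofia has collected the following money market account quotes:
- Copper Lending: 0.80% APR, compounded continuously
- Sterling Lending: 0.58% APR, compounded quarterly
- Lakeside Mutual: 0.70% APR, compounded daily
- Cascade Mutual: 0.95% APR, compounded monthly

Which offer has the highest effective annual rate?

Copper Lending: e^0.0080 − 1 = 0.803%
Sterling Lending: (1 + 0.0058/4)^4 − 1 = 0.581%
Lakeside Mutual: (1 + 0.0070/365)^365 − 1 = 0.702%
Cascade Mutual: (1 + 0.0095/12)^12 − 1 = 0.954%
The highest effective annual rate is Cascade Mutual at 0.954%.

Cascade Mutual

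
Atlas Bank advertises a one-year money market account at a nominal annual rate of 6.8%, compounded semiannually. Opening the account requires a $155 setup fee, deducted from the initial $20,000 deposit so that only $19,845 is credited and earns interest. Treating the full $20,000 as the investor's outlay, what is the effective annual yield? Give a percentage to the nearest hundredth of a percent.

Value after one year: 19,845 × (1 + 0.068/2)^2 = 19,845 × 1.069156 = $21,217.40.
Effective yield on the $20,000 outlay: 21,217.40 / 20,000 − 1 = 0.060870 = 6.09%.

6.09%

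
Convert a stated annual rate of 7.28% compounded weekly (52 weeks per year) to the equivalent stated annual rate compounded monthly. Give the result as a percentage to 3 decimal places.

7.297%

EAR = (1 + 0.0728/52)^52 − 1 = 0.075461.
Solve (1 + r/12)^12 = 1.075461: r/12 = 1.075461^(1/12) − 1 = 0.006081, so r = 0.072970 = 7.297%.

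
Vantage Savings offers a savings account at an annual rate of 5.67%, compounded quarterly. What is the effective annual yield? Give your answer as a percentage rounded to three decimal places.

5.792%

EAR = (1 + 0.0567/4)^4 − 1.
= (1 + 0.014175)^4 − 1 = 1.057917 − 1 = 5.792%.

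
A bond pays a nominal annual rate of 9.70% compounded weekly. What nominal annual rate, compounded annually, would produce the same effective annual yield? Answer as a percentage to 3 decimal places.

EAR = (1 + 0.0970/52)^52 − 1 = 0.101761.
Compounded annually, the equivalent nominal rate is the EAR itself: 10.176%.

10.176%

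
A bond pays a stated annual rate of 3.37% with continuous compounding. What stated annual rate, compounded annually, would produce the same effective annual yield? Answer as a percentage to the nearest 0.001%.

EAR under continuous compounding: e^0.0337 − 1 = 0.034274.
Compounded annually, the equivalent nominal rate is the EAR itself: 3.427%.

3.427%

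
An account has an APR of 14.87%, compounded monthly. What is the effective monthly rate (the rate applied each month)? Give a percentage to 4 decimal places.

With a nominal annual rate compounded monthly, the periodic rate is the nominal rate divided by 12.
i = 0.1487 / 12 = 0.0123917 = 1.2392%.

1.2392%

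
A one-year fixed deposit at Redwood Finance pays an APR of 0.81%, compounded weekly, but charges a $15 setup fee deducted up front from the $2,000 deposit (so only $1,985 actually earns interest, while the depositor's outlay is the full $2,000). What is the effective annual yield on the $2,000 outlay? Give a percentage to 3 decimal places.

Value after one year: 1,985 × (1 + 0.0081/52)^52 = 1,985 × 1.008132 = $2,001.14.
Effective yield on the $2,000 outlay: 2,001.14 / 2,000 − 1 = 0.000571 = 0.057%.

0.057%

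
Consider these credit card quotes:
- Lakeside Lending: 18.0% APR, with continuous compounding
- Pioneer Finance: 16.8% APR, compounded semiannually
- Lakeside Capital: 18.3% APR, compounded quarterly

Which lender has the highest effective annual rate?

Lakeside Lending: e^0.180 − 1 = 19.722%
Pioneer Finance: (1 + 0.168/2)^2 − 1 = 17.506%
Lakeside Capital: (1 + 0.183/4)^4 − 1 = 19.595%
The highest effective annual rate is Lakeside Lending at 19.722%.

Lakeside Lending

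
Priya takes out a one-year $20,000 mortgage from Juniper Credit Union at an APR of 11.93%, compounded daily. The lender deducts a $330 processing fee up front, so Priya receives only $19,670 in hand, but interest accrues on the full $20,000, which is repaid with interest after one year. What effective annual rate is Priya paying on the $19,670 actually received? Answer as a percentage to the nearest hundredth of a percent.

14.56%

Amount owed after one year: 20,000 × (1 + 0.1193/365)^365 = 20,000 × 1.126686 = $22,533.72.
Effective rate on net proceeds: 22,533.72 / 19,670 − 1 = 0.145588 = 14.56%.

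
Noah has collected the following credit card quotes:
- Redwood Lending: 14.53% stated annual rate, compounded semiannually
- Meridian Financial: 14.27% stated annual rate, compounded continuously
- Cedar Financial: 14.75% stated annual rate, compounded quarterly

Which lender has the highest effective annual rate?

Cedar Financial

Redwood Lending: (1 + 0.1453/2)^2 − 1 = 15.058%
Meridian Financial: e^0.1427 − 1 = 15.338%
Cedar Financial: (1 + 0.1475/4)^4 − 1 = 15.586%
The highest effective annual rate is Cedar Financial at 15.586%.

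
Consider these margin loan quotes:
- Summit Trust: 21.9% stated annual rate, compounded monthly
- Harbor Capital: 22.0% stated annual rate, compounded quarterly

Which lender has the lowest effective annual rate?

Harbor Capital

Summit Trust: (1 + 0.219/12)^12 − 1 = 24.238%
Harbor Capital: (1 + 0.220/4)^4 − 1 = 23.882%
The lowest effective annual rate is Harbor Capital at 23.882%.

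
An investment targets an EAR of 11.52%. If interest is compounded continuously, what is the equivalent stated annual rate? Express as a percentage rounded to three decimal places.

Continuous: nominal r satisfies e^r − 1 = 0.1152.
r = ln(1 + 0.1152) = ln(1.1152) = 0.109034 = 10.903%.

10.903%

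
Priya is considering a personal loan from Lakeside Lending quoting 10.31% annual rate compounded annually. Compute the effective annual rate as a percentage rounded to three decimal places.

Annual compounding means the effective rate equals the nominal rate: 10.310%.

10.310%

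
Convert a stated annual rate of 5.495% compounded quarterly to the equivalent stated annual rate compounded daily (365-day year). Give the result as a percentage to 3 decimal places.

5.458%

EAR = (1 + 0.05495/4)^4 − 1 = 0.056093.
Solve (1 + r/365)^365 = 1.056093: r/365 = 1.056093^(1/365) − 1 = 0.000150, so r = 0.054580 = 5.458%.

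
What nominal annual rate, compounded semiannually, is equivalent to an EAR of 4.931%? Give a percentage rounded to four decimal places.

4.8717%

(1 + r/2)^2 − 1 = 0.04931, so 1 + r/2 = 1.04931^(1/2).
r/2 = 0.024358, so r = 0.048717 = 4.8717%.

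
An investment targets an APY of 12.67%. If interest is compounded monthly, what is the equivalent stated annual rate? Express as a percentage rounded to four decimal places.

11.9888%

(1 + r/12)^12 − 1 = 0.1267, so 1 + r/12 = 1.1267^(1/12).
r/12 = 0.009991, so r = 0.119888 = 11.9888%.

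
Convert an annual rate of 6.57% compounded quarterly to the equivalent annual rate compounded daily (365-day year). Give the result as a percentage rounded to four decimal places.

6.5172%

EAR = (1 + 0.0657/4)^4 − 1 = 0.067336.
Solve (1 + r/365)^365 = 1.067336: r/365 = 1.067336^(1/365) − 1 = 0.000179, so r = 0.065172 = 6.5172%.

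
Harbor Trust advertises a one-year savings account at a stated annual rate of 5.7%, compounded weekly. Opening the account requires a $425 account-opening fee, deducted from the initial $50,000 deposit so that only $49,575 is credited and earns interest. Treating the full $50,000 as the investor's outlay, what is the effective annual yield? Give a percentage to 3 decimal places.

4.962%

Value after one year: 49,575 × (1 + 0.057/52)^52 = 49,575 × 1.058623 = $52,481.22.
Effective yield on the $50,000 outlay: 52,481.22 / 50,000 − 1 = 0.049624 = 4.962%.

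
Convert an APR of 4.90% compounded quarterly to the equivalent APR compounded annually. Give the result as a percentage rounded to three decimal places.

4.991%

EAR = (1 + 0.0490/4)^4 − 1 = 0.049908.
Compounded annually, the equivalent nominal rate is the EAR itself: 4.991%.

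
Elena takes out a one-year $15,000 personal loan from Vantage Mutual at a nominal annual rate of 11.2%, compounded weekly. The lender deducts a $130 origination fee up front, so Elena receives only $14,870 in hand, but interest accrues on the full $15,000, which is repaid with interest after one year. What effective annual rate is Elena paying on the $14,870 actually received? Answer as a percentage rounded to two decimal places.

Amount owed after one year: 15,000 × (1 + 0.112/52)^52 = 15,000 × 1.118378 = $16,775.67.
Effective rate on net proceeds: 16,775.67 / 14,870 − 1 = 0.128155 = 12.82%.

12.82%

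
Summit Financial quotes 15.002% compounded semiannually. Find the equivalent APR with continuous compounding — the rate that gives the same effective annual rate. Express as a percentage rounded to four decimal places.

14.4660%

EAR = (1 + 0.15002/2)^2 − 1 = 0.155647.
Equivalent continuous rate: r = ln(1 + 0.155647) = 0.144660 = 14.4660%.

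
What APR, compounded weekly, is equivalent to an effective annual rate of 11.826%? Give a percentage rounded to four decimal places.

(1 + r/52)^52 − 1 = 0.11826, so 1 + r/52 = 1.11826^(1/52).
r/52 = 0.002152, so r = 0.111894 = 11.1894%.

11.1894%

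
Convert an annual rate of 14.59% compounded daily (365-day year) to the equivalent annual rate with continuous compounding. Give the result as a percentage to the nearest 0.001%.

EAR = (1 + 0.1459/365)^365 − 1 = 0.157047.
Equivalent continuous rate: r = ln(1 + 0.157047) = 0.145871 = 14.587%.

14.587%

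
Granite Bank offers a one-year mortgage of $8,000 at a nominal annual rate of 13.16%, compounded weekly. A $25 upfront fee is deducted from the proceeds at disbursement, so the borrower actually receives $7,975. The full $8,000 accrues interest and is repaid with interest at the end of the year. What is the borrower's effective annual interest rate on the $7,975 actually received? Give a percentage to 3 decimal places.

Amount owed after one year: 8,000 × (1 + 0.1316/52)^52 = 8,000 × 1.140462 = $9,123.70.
Effective rate on net proceeds: 9,123.70 / 7,975 − 1 = 0.144037 = 14.404%.

14.404%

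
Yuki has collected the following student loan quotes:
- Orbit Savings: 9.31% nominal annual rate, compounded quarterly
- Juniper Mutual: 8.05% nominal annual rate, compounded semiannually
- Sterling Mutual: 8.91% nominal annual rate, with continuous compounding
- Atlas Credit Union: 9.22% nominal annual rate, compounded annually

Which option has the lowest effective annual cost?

Juniper Mutual

Orbit Savings: (1 + 0.0931/4)^4 − 1 = 9.640%
Juniper Mutual: (1 + 0.0805/2)^2 − 1 = 8.212%
Sterling Mutual: e^0.0891 − 1 = 9.319%
Atlas Credit Union: compounded annually, EAR = 9.220%
The lowest effective annual rate is Juniper Mutual at 8.212%.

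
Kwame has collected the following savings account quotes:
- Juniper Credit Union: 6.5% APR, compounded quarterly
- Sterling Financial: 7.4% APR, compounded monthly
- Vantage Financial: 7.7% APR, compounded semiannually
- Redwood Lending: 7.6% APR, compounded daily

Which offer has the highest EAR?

Redwood Lending

Juniper Credit Union: (1 + 0.065/4)^4 − 1 = 6.660%
Sterling Financial: (1 + 0.074/12)^12 − 1 = 7.656%
Vantage Financial: (1 + 0.077/2)^2 − 1 = 7.848%
Redwood Lending: (1 + 0.076/365)^365 − 1 = 7.895%
The highest effective annual rate is Redwood Lending at 7.895%.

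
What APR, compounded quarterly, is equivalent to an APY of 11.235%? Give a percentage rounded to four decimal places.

10.7905%

(1 + r/4)^4 − 1 = 0.11235, so 1 + r/4 = 1.11235^(1/4).
r/4 = 0.026976, so r = 0.107905 = 10.7905%.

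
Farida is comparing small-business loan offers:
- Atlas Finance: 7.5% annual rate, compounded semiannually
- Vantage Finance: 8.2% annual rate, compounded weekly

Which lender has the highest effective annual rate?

Atlas Finance: (1 + 0.075/2)^2 − 1 = 7.641%
Vantage Finance: (1 + 0.082/52)^52 − 1 = 8.539%
The highest effective annual rate is Vantage Finance at 8.539%.

Vantage Finance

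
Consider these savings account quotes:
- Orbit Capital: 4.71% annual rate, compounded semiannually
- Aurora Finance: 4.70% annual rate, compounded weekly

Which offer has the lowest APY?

Orbit Capital: (1 + 0.0471/2)^2 − 1 = 4.765%
Aurora Finance: (1 + 0.0470/52)^52 − 1 = 4.810%
The lowest effective annual rate is Orbit Capital at 4.765%.

Orbit Capital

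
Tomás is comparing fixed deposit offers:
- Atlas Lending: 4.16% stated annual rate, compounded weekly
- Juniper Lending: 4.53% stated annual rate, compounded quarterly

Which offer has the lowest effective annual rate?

Atlas Lending

Atlas Lending: (1 + 0.0416/52)^52 − 1 = 4.246%
Juniper Lending: (1 + 0.0453/4)^4 − 1 = 4.608%
The lowest effective annual rate is Atlas Lending at 4.246%.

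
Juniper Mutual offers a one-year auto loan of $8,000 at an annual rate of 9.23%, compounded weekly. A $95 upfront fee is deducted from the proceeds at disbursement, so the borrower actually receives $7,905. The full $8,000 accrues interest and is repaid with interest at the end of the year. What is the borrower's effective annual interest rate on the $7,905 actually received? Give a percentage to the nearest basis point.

Amount owed after one year: 8,000 × (1 + 0.0923/52)^52 = 8,000 × 1.096604 = $8,772.83.
Effective rate on net proceeds: 8,772.83 / 7,905 − 1 = 0.109783 = 10.98%.

10.98%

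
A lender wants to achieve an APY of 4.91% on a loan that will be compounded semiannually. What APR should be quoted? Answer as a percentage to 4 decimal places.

4.8512%

(1 + r/2)^2 − 1 = 0.0491, so 1 + r/2 = 1.0491^(1/2).
r/2 = 0.024256, so r = 0.048512 = 4.8512%.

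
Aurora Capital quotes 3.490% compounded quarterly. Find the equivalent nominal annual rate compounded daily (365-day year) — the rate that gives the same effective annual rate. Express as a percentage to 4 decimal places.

3.4750%

EAR = (1 + 0.03490/4)^4 − 1 = 0.035359.
Solve (1 + r/365)^365 = 1.035359: r/365 = 1.035359^(1/365) − 1 = 0.000095, so r = 0.034750 = 3.4750%.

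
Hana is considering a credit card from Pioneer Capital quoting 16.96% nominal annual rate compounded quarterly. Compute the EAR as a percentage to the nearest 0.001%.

EAR = (1 + 0.1696/4)^4 − 1.
= 1.180695 − 1 = 18.069%.

18.069%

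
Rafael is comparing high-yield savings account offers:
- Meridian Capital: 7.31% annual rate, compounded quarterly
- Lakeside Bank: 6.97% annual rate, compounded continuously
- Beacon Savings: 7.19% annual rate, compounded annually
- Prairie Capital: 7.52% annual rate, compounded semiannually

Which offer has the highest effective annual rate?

Meridian Capital: (1 + 0.0731/4)^4 − 1 = 7.513%
Lakeside Bank: e^0.0697 − 1 = 7.219%
Beacon Savings: compounded annually, EAR = 7.190%
Prairie Capital: (1 + 0.0752/2)^2 − 1 = 7.661%
The highest effective annual rate is Prairie Capital at 7.661%.

Prairie Capital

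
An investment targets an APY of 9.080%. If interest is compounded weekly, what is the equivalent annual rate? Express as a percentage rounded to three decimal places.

(1 + r/52)^52 − 1 = 0.09080, so 1 + r/52 = 1.09080^(1/52).
r/52 = 0.001673, so r = 0.086984 = 8.698%.

8.698%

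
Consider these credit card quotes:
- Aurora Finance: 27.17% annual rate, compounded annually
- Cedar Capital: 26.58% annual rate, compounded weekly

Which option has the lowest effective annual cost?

Aurora Finance

Aurora Finance: compounded annually, EAR = 27.170%
Cedar Capital: (1 + 0.2658/52)^52 − 1 = 30.359%
The lowest effective annual rate is Aurora Finance at 27.170%.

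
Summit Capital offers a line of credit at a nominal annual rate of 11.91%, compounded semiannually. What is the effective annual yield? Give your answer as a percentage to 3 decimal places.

EAR = (1 + 0.1191/2)^2 − 1.
= (1 + 0.059550)^2 − 1 = 1.122646 − 1 = 12.265%.

12.265%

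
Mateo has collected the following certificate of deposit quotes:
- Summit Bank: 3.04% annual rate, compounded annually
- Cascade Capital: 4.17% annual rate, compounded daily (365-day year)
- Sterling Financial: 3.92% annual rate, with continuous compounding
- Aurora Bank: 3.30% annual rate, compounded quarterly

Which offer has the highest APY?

Cascade Capital

Summit Bank: compounded annually, EAR = 3.040%
Cascade Capital: (1 + 0.0417/365)^365 − 1 = 4.258%
Sterling Financial: e^0.0392 − 1 = 3.998%
Aurora Bank: (1 + 0.0330/4)^4 − 1 = 3.341%
The highest effective annual rate is Cascade Capital at 4.258%.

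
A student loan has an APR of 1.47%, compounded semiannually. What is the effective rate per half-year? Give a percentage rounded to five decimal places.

With a nominal annual rate compounded semiannually, the periodic rate is the nominal rate divided by 2.
i = 0.0147 / 2 = 0.0073500 = 0.73500%.

0.73500%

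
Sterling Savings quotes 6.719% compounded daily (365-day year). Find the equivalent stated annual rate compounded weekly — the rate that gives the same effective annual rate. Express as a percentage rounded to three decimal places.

EAR = (1 + 0.06719/365)^365 − 1 = 0.069492.
Solve (1 + r/52)^52 = 1.069492: r/52 = 1.069492^(1/52) − 1 = 0.001293, so r = 0.067227 = 6.723%.

6.723%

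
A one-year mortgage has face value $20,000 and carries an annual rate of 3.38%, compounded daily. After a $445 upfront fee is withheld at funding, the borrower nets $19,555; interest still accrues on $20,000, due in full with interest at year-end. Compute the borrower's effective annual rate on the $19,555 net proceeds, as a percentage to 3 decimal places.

Amount owed after one year: 20,000 × (1 + 0.0338/365)^365 = 20,000 × 1.034376 = $20,687.52.
Effective rate on net proceeds: 20,687.52 / 19,555 − 1 = 0.057915 = 5.791%.

5.791%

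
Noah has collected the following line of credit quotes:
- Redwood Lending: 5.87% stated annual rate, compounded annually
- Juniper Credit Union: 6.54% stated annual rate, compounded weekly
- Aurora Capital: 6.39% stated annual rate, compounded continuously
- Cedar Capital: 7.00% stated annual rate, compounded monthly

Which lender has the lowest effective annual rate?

Redwood Lending: compounded annually, EAR = 5.870%
Juniper Credit Union: (1 + 0.0654/52)^52 − 1 = 6.754%
Aurora Capital: e^0.0639 − 1 = 6.599%
Cedar Capital: (1 + 0.0700/12)^12 − 1 = 7.229%
The lowest effective annual rate is Redwood Lending at 5.870%.

Redwood Lending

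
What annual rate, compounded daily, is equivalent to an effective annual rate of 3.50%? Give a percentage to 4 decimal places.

3.4403%

(1 + r/365)^365 − 1 = 0.0350, so 1 + r/365 = 1.0350^(1/365).
r/365 = 0.000094, so r = 0.034403 = 3.4403%.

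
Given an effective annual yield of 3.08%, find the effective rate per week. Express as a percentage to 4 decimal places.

0.0584%

The per-week rate i satisfies (1 + i)^52 = 1 + 0.0308.
i = 1.0308^(1/52) − 1 = 0.0005835 = 0.0584%.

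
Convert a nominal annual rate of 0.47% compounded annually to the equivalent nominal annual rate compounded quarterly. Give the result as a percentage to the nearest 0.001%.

0.469%

Compounded annually, EAR = nominal = 0.004700.
Solve (1 + r/4)^4 = 1.004700: r/4 = 1.004700^(1/4) − 1 = 0.001173, so r = 0.004692 = 0.469%.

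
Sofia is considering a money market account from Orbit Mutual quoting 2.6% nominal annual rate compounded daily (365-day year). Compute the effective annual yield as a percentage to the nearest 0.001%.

EAR = (1 + 0.026/365)^365 − 1.
= 1.026340 − 1 = 2.634%.

2.634%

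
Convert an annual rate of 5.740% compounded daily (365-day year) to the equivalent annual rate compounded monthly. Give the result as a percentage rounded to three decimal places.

EAR = (1 + 0.05740/365)^365 − 1 = 0.059075.
Solve (1 + r/12)^12 = 1.059075: r/12 = 1.059075^(1/12) − 1 = 0.004794, so r = 0.057533 = 5.753%.

5.753%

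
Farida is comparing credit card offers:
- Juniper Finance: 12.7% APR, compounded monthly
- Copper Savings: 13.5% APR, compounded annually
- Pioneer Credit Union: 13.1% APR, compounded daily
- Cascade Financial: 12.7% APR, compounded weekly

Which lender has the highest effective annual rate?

Juniper Finance: (1 + 0.127/12)^12 − 1 = 13.466%
Copper Savings: compounded annually, EAR = 13.500%
Pioneer Credit Union: (1 + 0.131/365)^365 − 1 = 13.994%
Cascade Financial: (1 + 0.127/52)^52 − 1 = 13.524%
The highest effective annual rate is Pioneer Credit Union at 13.994%.

Pioneer Credit Union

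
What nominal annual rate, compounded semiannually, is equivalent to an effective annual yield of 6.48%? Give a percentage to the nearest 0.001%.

6.378%

(1 + r/2)^2 − 1 = 0.0648, so 1 + r/2 = 1.0648^(1/2).
r/2 = 0.031891, so r = 0.063783 = 6.378%.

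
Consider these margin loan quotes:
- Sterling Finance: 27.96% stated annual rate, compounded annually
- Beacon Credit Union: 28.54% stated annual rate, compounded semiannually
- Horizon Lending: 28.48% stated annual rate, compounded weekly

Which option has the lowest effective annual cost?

Sterling Finance

Sterling Finance: compounded annually, EAR = 27.960%
Beacon Credit Union: (1 + 0.2854/2)^2 − 1 = 30.576%
Horizon Lending: (1 + 0.2848/52)^52 − 1 = 32.846%
The lowest effective annual rate is Sterling Finance at 27.960%.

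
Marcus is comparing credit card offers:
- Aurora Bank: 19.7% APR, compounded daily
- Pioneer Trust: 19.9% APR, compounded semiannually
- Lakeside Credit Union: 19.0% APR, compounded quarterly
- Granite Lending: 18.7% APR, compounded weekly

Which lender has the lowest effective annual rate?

Lakeside Credit Union

Aurora Bank: (1 + 0.197/365)^365 − 1 = 21.768%
Pioneer Trust: (1 + 0.199/2)^2 − 1 = 20.890%
Lakeside Credit Union: (1 + 0.190/4)^4 − 1 = 20.397%
Granite Lending: (1 + 0.187/52)^52 − 1 = 20.522%
The lowest effective annual rate is Lakeside Credit Union at 20.397%.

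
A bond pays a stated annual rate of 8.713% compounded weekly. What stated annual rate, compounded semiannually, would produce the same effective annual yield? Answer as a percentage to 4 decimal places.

EAR = (1 + 0.08713/52)^52 − 1 = 0.090959.
Solve (1 + r/2)^2 = 1.090959: r/2 = 1.090959^(1/2) − 1 = 0.044490, so r = 0.088980 = 8.8980%.

8.8980%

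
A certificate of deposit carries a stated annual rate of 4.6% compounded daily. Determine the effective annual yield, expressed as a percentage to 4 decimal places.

4.7071%

EAR = (1 + 0.046/365)^365 − 1.
= (1 + 0.000126)^365 − 1 = 1.047071 − 1 = 4.7071%.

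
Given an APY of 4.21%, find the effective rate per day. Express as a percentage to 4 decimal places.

The per-day rate i satisfies (1 + i)^365 = 1 + 0.0421.
i = 1.0421^(1/365) − 1 = 0.0001130 = 0.0113%.

0.0113%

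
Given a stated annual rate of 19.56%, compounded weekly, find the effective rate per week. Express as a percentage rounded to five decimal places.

0.37615%

With a nominal annual rate compounded weekly, the periodic rate is the nominal rate divided by 52.
i = 0.1956 / 52 = 0.0037615 = 0.37615%.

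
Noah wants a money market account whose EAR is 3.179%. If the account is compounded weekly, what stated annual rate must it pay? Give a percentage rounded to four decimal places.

3.1305%

(1 + r/52)^52 − 1 = 0.03179, so 1 + r/52 = 1.03179^(1/52).
r/52 = 0.000602, so r = 0.031305 = 3.1305%.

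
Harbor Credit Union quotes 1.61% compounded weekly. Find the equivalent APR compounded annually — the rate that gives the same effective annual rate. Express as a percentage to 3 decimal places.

1.623%

EAR = (1 + 0.0161/52)^52 − 1 = 0.016228.
Compounded annually, the equivalent nominal rate is the EAR itself: 1.623%.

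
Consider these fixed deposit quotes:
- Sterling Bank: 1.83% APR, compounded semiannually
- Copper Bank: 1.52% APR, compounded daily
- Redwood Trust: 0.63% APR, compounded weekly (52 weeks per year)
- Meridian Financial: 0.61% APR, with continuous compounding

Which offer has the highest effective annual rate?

Sterling Bank

Sterling Bank: (1 + 0.0183/2)^2 − 1 = 1.838%
Copper Bank: (1 + 0.0152/365)^365 − 1 = 1.532%
Redwood Trust: (1 + 0.0063/52)^52 − 1 = 0.632%
Meridian Financial: e^0.0061 − 1 = 0.612%
The highest effective annual rate is Sterling Bank at 1.838%.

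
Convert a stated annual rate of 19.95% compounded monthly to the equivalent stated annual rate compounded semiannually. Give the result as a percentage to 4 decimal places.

EAR = (1 + 0.1995/12)^12 − 1 = 0.218792.
Solve (1 + r/2)^2 = 1.218792: r/2 = 1.218792^(1/2) − 1 = 0.103989, so r = 0.207978 = 20.7978%.

20.7978%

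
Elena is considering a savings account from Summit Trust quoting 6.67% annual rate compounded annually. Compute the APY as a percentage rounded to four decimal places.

Annual compounding means the effective rate equals the nominal rate: 6.6700%.

6.6700%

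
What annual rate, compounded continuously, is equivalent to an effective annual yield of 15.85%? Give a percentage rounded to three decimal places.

14.713%

Continuous: nominal r satisfies e^r − 1 = 0.1585.
r = ln(1 + 0.1585) = ln(1.1585) = 0.147126 = 14.713%.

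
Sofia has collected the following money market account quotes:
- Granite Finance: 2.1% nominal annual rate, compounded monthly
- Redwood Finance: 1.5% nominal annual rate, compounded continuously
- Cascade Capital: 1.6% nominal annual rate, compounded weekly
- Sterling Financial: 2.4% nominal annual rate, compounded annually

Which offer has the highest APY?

Sterling Financial

Granite Finance: (1 + 0.021/12)^12 − 1 = 2.120%
Redwood Finance: e^0.015 − 1 = 1.511%
Cascade Capital: (1 + 0.016/52)^52 − 1 = 1.613%
Sterling Financial: compounded annually, EAR = 2.400%
The highest effective annual rate is Sterling Financial at 2.400%.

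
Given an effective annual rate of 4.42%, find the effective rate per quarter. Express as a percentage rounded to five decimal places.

1.08714%

The per-quarter rate i satisfies (1 + i)^4 = 1 + 0.0442.
i = 1.0442^(1/4) − 1 = 0.0108714 = 1.08714%.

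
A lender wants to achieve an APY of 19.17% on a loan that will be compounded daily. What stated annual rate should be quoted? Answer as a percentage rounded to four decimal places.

(1 + r/365)^365 − 1 = 0.1917, so 1 + r/365 = 1.1917^(1/365).
r/365 = 0.000481, so r = 0.175423 = 17.5423%.

17.5423%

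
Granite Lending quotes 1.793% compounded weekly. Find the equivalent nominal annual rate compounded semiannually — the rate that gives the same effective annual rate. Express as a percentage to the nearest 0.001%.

1.801%

EAR = (1 + 0.01793/52)^52 − 1 = 0.018089.
Solve (1 + r/2)^2 = 1.018089: r/2 = 1.018089^(1/2) − 1 = 0.009004, so r = 0.018007 = 1.801%.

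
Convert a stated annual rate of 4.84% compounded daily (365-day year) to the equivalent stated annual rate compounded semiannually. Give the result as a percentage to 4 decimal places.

4.8987%

EAR = (1 + 0.0484/365)^365 − 1 = 0.049587.
Solve (1 + r/2)^2 = 1.049587: r/2 = 1.049587^(1/2) − 1 = 0.024494, so r = 0.048987 = 4.8987%.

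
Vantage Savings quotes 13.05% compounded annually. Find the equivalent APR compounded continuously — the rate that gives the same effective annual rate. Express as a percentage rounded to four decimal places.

12.2660%

Compounded annually, EAR = nominal = 0.130500.
Equivalent continuous rate: r = ln(1 + 0.130500) = 0.122660 = 12.2660%.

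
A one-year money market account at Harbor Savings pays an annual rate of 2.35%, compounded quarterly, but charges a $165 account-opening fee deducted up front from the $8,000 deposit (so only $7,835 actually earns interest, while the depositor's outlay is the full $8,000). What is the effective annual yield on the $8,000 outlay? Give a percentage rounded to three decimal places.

0.259%

Value after one year: 7,835 × (1 + 0.0235/4)^4 = 7,835 × 1.023708 = $8,020.75.
Effective yield on the $8,000 outlay: 8,020.75 / 8,000 − 1 = 0.002594 = 0.259%.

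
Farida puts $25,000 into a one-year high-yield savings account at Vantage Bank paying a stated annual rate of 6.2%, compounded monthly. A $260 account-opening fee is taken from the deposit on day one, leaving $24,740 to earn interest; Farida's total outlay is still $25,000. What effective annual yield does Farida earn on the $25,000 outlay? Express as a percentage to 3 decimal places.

Value after one year: 24,740 × (1 + 0.062/12)^12 = 24,740 × 1.063793 = $26,318.23.
Effective yield on the $25,000 outlay: 26,318.23 / 25,000 − 1 = 0.052729 = 5.273%.

5.273%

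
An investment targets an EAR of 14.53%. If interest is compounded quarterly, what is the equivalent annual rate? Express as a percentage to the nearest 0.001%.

(1 + r/4)^4 − 1 = 0.1453, so 1 + r/4 = 1.1453^(1/4).
r/4 = 0.034498, so r = 0.137994 = 13.799%.

13.799%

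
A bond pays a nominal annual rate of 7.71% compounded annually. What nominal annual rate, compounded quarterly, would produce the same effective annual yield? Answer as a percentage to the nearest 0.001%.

Compounded annually, EAR = nominal = 0.077100.
Solve (1 + r/4)^4 = 1.077100: r/4 = 1.077100^(1/4) − 1 = 0.018742, so r = 0.074966 = 7.497%.

7.497%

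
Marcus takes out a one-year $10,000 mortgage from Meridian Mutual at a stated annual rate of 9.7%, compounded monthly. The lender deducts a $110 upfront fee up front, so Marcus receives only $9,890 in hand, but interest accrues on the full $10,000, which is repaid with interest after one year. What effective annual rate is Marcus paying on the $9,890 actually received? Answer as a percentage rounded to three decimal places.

11.368%

Amount owed after one year: 10,000 × (1 + 0.097/12)^12 = 10,000 × 1.101431 = $11,014.31.
Effective rate on net proceeds: 11,014.31 / 9,890 − 1 = 0.113681 = 11.368%.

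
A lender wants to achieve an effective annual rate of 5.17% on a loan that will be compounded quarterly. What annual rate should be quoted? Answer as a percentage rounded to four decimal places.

5.0727%

(1 + r/4)^4 − 1 = 0.0517, so 1 + r/4 = 1.0517^(1/4).
r/4 = 0.012682, so r = 0.050727 = 5.0727%.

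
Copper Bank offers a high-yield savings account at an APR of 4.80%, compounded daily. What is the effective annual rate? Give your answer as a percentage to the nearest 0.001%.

EAR = (1 + 0.0480/365)^365 − 1.
= (1 + 0.000132)^365 − 1 = 1.049167 − 1 = 4.917%.

4.917%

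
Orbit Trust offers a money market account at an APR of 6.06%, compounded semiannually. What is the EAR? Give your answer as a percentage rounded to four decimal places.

EAR = (1 + 0.0606/2)^2 − 1.
= 1.061518 − 1 = 6.1518%.

6.1518%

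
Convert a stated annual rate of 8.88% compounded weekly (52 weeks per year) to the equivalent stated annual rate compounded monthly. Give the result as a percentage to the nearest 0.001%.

8.905%

EAR = (1 + 0.0888/52)^52 − 1 = 0.092779.
Solve (1 + r/12)^12 = 1.092779: r/12 = 1.092779^(1/12) − 1 = 0.007421, so r = 0.089053 = 8.905%.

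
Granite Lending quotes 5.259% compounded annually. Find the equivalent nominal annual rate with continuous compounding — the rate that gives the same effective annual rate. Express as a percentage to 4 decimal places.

5.1254%

Compounded annually, EAR = nominal = 0.052590.
Equivalent continuous rate: r = ln(1 + 0.052590) = 0.051254 = 5.1254%.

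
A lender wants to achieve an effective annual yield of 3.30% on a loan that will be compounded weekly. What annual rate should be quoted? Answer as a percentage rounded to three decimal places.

3.248%

(1 + r/52)^52 − 1 = 0.0330, so 1 + r/52 = 1.0330^(1/52).
r/52 = 0.000625, so r = 0.032477 = 3.248%.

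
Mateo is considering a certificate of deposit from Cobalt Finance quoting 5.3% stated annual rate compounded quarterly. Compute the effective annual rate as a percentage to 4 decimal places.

5.4063%

EAR = (1 + 0.053/4)^4 − 1.
= (1 + 0.013250)^4 − 1 = 1.054063 − 1 = 5.4063%.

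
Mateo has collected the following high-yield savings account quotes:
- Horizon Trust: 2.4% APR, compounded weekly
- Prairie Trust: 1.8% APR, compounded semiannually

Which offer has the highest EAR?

Horizon Trust

Horizon Trust: (1 + 0.024/52)^52 − 1 = 2.428%
Prairie Trust: (1 + 0.018/2)^2 − 1 = 1.808%
The highest effective annual rate is Horizon Trust at 2.428%.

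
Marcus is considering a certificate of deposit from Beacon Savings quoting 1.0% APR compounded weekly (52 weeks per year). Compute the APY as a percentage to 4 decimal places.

EAR = (1 + 0.010/52)^52 − 1.
= 1.010049 − 1 = 1.0049%.

1.0049%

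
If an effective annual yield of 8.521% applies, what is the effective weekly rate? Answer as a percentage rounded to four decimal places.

0.1574%

The per-week rate i satisfies (1 + i)^52 = 1 + 0.08521.
i = 1.08521^(1/52) − 1 = 0.0015738 = 0.1574%.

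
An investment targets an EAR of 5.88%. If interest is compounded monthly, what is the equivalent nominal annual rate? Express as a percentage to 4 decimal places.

5.7272%

(1 + r/12)^12 − 1 = 0.0588, so 1 + r/12 = 1.0588^(1/12).
r/12 = 0.004773, so r = 0.057272 = 5.7272%.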